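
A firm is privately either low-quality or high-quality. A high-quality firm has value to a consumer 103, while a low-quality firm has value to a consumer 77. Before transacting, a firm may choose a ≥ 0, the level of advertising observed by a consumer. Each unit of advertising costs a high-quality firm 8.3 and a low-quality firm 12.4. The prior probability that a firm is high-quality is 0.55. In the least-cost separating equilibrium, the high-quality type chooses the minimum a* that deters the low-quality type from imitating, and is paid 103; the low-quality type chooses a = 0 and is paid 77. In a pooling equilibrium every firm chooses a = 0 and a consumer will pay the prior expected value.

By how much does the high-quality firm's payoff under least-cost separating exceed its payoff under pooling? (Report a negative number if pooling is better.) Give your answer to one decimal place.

Least-cost separating signal: a* solves 77 = 103 − 12.4·a*, so a* = (103 − 77)/12.4 ≈ 2.0968.
High-quality type's separating payoff: 103 − 8.3 × a* = 103 − 8.3 × (103 − 77)/12.4 = 103 − 215.8/12.4 ≈ 85.597.
Pooling payoff: 0.55 × 103 + 0.45 × 77 = 91.3.
Difference: 85.597 − 91.3 = -5.703, i.e. -5.7 to one decimal place.
The high-quality type would prefer the pooling outcome.

-5.7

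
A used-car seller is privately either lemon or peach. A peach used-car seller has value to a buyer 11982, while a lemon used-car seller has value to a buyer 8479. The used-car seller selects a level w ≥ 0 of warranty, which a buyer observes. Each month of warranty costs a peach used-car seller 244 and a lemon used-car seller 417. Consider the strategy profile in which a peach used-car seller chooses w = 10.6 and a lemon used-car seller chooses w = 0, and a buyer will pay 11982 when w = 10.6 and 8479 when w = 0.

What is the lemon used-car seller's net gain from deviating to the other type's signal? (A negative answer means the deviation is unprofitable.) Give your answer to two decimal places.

Playing w = 0 the lemon used-car seller receives 8479.
Deviating to w = 10.6 brings payment 11982 at cost 417 × 10.6 = 4420.2, netting 7561.8.
Gain from deviating: 7561.8 − 8479 = -917.20.
The gain is negative, so the lemon type's incentive-compatibility constraint is satisfied.

-917.20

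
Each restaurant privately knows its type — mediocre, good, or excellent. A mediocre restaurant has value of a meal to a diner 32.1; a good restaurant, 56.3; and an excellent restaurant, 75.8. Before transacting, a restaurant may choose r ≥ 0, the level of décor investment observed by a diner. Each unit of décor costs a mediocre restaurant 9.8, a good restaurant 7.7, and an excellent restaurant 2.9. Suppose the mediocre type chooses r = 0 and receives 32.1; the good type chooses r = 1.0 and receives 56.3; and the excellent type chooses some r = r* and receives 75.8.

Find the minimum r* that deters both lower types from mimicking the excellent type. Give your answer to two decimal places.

4.46

Good type (on-path payoff 56.3 − 7.7×1.0 = 48.6) won't mimic when 48.6 ≥ 75.8 − 7.7·r*, i.e. r* ≥ 3.53.
Mediocre type (on-path payoff 32.1) won't mimic when 32.1 ≥ 75.8 − 9.8·r*, i.e. r* ≥ 4.46.
Both must hold, so r* = max(4.46, 3.53) = 4.46. The mediocre type's constraint binds.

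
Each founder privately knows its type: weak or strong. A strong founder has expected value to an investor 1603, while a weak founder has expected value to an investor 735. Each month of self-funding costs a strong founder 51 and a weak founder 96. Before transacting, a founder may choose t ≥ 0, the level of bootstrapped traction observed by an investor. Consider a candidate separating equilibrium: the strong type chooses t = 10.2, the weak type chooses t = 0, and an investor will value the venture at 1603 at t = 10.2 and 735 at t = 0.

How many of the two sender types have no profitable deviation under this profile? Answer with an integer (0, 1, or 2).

Weak type: stay at 0 → 735; mimic → 1603 − 96 × 10.2 = 623.8. IC holds (735 ≥ 623.8).
Strong type: signal → 1603 − 51 × 10.2 = 1082.8; deviate to 0 → 735. IC holds (1082.8 ≥ 735).
2 of 2 constraints hold, so this is a separating equilibrium.

2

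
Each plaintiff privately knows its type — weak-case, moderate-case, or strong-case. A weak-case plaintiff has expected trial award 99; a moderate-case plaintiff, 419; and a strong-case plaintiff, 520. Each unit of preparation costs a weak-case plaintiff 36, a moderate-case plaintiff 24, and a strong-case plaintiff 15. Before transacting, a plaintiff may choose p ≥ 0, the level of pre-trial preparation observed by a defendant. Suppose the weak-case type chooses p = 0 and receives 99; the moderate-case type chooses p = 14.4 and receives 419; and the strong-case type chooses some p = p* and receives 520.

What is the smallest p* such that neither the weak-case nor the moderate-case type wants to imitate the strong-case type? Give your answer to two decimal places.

Weak-case type (on-path payoff 99) won't mimic when 99 ≥ 520 − 36·p*, i.e. p* ≥ 11.69.
Moderate-case type (on-path payoff 419 − 24×14.4 = 73.4) won't mimic when 73.4 ≥ 520 − 24·p*, i.e. p* ≥ 18.61.
Both must hold, so p* = max(11.69, 18.61) = 18.61. The moderate-case type's constraint binds.

18.61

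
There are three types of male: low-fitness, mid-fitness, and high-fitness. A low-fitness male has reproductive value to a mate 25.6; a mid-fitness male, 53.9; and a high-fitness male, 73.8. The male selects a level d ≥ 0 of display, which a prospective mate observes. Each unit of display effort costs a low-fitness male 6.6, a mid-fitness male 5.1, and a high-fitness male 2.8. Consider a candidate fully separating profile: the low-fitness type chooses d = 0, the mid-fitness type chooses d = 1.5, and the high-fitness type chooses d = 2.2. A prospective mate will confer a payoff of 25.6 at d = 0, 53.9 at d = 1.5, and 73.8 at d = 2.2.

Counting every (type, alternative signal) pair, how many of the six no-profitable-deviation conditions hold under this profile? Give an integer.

Low-fitness (own payoff 25.6): to d=1.5 gives 53.9 − 6.6×1.5 = 44 → profitable ✗; to d=2.2 gives 73.8 − 6.6×2.2 = 59.28 → profitable ✗.
Mid-fitness (own payoff 53.9 − 5.1×1.5 = 46.25): to d=0 gives 25.6 → no gain ✓; to d=2.2 gives 73.8 − 5.1×2.2 = 62.58 → profitable ✗.
High-fitness (own payoff 73.8 − 2.8×2.2 = 67.64): to d=0 gives 25.6 → no gain ✓; to d=1.5 gives 53.9 − 2.8×1.5 = 49.7 → no gain ✓.
3 of the 6 constraints hold; not an equilibrium.

3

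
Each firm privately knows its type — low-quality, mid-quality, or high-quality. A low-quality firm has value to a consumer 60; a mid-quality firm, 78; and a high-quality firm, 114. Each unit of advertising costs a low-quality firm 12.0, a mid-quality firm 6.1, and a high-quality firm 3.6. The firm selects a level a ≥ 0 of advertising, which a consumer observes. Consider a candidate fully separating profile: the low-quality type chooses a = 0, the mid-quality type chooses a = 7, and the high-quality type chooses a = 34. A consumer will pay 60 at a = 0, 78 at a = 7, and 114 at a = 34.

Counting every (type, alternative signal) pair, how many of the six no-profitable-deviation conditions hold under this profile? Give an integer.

3

High-quality (own payoff 114 − 3.6×34 = -8.4): to a=0 gives 60 → profitable ✗; to a=7 gives 78 − 3.6×7 = 52.8 → profitable ✗.
Mid-quality (own payoff 78 − 6.1×7 = 35.3): to a=0 gives 60 → profitable ✗; to a=34 gives 114 − 6.1×34 = -93.4 → no gain ✓.
Low-quality (own payoff 60): to a=7 gives 78 − 12.0×7 = -6 → no gain ✓; to a=34 gives 114 − 12.0×34 = -294 → no gain ✓.
3 of the 6 constraints hold; not an equilibrium.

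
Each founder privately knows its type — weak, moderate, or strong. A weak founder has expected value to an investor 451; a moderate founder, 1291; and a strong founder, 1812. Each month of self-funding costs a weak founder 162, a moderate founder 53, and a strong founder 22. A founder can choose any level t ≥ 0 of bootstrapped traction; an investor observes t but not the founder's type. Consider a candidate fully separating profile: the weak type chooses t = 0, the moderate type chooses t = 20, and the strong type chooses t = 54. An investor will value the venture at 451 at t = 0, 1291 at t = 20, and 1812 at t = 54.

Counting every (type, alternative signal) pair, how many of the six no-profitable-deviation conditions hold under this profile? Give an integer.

Strong (own payoff 1812 − 22×54 = 624): to t=0 gives 451 → no gain ✓; to t=20 gives 1291 − 22×20 = 851 → profitable ✗.
Moderate (own payoff 1291 − 53×20 = 231): to t=0 gives 451 → profitable ✗; to t=54 gives 1812 − 53×54 = -1050 → no gain ✓.
Weak (own payoff 451): to t=20 gives 1291 − 162×20 = -1949 → no gain ✓; to t=54 gives 1812 − 162×54 = -6936 → no gain ✓.
4 of the 6 constraints hold; not an equilibrium.

4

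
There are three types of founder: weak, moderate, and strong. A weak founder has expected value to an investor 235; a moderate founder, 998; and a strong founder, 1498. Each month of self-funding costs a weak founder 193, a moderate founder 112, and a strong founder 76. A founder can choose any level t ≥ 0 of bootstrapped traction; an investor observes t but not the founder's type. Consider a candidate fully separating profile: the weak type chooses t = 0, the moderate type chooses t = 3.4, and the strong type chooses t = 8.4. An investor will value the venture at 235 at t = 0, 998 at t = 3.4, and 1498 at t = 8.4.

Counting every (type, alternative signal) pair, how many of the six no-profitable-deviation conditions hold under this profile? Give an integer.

5

Weak (own payoff 235): to t=3.4 gives 998 − 193×3.4 = 341.8 → profitable ✗; to t=8.4 gives 1498 − 193×8.4 = -123.2 → no gain ✓.
Moderate (own payoff 998 − 112×3.4 = 617.2): to t=0 gives 235 → no gain ✓; to t=8.4 gives 1498 − 112×8.4 = 557.2 → no gain ✓.
Strong (own payoff 1498 − 76×8.4 = 859.6): to t=0 gives 235 → no gain ✓; to t=3.4 gives 998 − 76×3.4 = 739.6 → no gain ✓.
5 of the 6 constraints hold; not an equilibrium.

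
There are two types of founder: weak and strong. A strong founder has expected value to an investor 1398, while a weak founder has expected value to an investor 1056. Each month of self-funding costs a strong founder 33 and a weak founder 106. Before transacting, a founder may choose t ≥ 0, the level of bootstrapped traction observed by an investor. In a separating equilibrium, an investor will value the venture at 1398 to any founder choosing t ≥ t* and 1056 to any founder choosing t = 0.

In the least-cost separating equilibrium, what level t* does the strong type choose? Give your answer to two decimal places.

3.23

A weak founder choosing t = 0 receives 1056.
Imitating at t* instead would pay 1398 at cost 106·t*, netting 1398 − 106·t*.
Indifference: 1056 = 1398 − 106·t*, so t* = (1398 − 1056) / 106 ≈ 3.23.
At t* the weak type's incentive constraint just binds; the strong type strictly prefers t* since its per-unit cost is lower.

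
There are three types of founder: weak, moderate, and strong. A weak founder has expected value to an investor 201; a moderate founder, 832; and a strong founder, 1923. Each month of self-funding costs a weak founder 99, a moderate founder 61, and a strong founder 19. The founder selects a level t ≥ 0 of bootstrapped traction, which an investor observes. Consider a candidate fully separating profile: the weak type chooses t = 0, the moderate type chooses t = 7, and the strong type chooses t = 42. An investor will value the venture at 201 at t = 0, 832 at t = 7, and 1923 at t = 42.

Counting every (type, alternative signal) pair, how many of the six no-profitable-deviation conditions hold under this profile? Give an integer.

Weak (own payoff 201): to t=7 gives 832 − 99×7 = 139 → no gain ✓; to t=42 gives 1923 − 99×42 = -2235 → no gain ✓.
Strong (own payoff 1923 − 19×42 = 1125): to t=0 gives 201 → no gain ✓; to t=7 gives 832 − 19×7 = 699 → no gain ✓.
Moderate (own payoff 832 − 61×7 = 405): to t=0 gives 201 → no gain ✓; to t=42 gives 1923 − 61×42 = -639 → no gain ✓.
6 of the 6 constraints hold; this profile is a separating equilibrium.

6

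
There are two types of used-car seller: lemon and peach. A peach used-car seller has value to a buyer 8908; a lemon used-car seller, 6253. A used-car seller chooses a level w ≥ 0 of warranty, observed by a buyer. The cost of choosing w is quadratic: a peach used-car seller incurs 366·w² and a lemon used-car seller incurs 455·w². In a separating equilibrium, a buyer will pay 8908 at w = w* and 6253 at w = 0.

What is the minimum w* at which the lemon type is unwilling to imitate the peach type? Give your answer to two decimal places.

2.42

The lemon type at w = 0 receives 6253; imitating at w* yields 8908 − 455·w*².
Indifference: 6253 = 8908 − 455·w*², so w*² = (8908 − 6253) / 455 ≈ 5.8352.
w* = √5.8352 ≈ 2.42.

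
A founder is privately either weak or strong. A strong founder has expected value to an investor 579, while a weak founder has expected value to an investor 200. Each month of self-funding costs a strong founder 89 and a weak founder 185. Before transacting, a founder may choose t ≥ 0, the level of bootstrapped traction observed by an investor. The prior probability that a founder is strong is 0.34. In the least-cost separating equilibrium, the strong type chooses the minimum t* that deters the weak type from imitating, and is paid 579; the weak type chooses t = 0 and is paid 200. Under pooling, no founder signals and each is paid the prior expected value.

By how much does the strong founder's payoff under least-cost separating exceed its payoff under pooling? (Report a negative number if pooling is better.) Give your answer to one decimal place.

Least-cost separating signal: t* solves 200 = 579 − 185·t*, so t* = (579 − 200)/185 ≈ 2.0486.
Strong type's separating payoff: 579 − 89 × t* = 579 − 89 × (579 − 200)/185 = 579 − 33731/185 ≈ 396.670.
Pooling payoff: 0.34 × 579 + 0.66 × 200 = 328.86.
Difference: 396.670 − 328.86 = 67.81, i.e. 67.8 to one decimal place.
The strong type prefers to separate.

67.8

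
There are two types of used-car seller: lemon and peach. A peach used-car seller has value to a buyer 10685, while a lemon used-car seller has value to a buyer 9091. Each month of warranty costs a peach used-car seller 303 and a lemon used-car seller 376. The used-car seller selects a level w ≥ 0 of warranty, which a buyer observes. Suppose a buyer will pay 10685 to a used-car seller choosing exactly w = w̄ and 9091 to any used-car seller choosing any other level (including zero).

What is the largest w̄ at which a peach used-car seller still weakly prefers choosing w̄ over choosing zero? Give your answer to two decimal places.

5.26

Choosing w̄ yields the peach type 10685 − 303·w̄; choosing zero yields 9091.
The peach type is indifferent at 10685 − 303·w̄ = 9091, i.e. w̄ = (10685 − 9091) / 303 ≈ 5.26.
For any w̄ above 5.26 the peach type would rather pool at zero, so separation collapses.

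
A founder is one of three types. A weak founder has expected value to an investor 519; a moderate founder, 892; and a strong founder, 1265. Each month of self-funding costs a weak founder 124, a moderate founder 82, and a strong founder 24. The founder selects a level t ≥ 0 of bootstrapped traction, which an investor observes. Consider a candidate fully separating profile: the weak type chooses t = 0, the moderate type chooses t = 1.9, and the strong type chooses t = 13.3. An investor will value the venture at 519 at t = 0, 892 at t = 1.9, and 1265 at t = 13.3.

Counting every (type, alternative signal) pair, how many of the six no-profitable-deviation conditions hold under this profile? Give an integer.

Moderate (own payoff 892 − 82×1.9 = 736.2): to t=0 gives 519 → no gain ✓; to t=13.3 gives 1265 − 82×13.3 = 174.4 → no gain ✓.
Weak (own payoff 519): to t=1.9 gives 892 − 124×1.9 = 656.4 → profitable ✗; to t=13.3 gives 1265 − 124×13.3 = -384.2 → no gain ✓.
Strong (own payoff 1265 − 24×13.3 = 945.8): to t=0 gives 519 → no gain ✓; to t=1.9 gives 892 − 24×1.9 = 846.4 → no gain ✓.
5 of the 6 constraints hold; not an equilibrium.

5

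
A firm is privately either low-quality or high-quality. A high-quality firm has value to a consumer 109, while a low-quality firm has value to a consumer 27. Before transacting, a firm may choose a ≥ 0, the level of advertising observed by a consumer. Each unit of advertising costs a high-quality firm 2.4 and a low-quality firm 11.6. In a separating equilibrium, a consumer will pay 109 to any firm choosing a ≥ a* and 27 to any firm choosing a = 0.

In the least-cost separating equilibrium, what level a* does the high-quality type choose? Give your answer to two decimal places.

7.07

A low-quality firm choosing a = 0 receives 27.
Imitating at a* instead would pay 109 at cost 11.6·a*, netting 109 − 11.6·a*.
Indifference: 27 = 109 − 11.6·a*, so a* = (109 − 27) / 11.6 ≈ 7.07.
At a* the low-quality type's incentive constraint just binds; the high-quality type strictly prefers a* since its per-unit cost is lower.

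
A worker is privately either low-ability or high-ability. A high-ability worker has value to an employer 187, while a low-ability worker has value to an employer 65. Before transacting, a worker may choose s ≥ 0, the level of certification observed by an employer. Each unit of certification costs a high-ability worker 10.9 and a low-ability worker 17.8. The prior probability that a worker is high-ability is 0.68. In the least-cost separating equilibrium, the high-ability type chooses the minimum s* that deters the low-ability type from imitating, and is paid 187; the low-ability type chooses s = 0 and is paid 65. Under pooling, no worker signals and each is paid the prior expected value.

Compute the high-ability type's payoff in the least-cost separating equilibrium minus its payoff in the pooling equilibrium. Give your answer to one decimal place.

-35.7

Least-cost separating signal: s* solves 65 = 187 − 17.8·s*, so s* = (187 − 65)/17.8 ≈ 6.8539.
High-ability type's separating payoff: 187 − 10.9 × s* = 187 − 10.9 × (187 − 65)/17.8 = 187 − 1329.8/17.8 ≈ 112.292.
Pooling payoff: 0.68 × 187 + 0.32 × 65 = 147.96.
Difference: 112.292 − 147.96 = -35.668, i.e. -35.7 to one decimal place.
The high-ability type would prefer the pooling outcome.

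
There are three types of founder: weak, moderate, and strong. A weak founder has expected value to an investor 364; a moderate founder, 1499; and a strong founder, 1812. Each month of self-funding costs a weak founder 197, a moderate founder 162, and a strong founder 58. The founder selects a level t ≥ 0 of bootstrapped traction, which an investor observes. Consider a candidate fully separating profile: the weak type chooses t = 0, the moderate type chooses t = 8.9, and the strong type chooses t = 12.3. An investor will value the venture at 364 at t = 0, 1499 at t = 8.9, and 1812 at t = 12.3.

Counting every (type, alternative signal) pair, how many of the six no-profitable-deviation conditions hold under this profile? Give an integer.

5

Strong (own payoff 1812 − 58×12.3 = 1098.6): to t=0 gives 364 → no gain ✓; to t=8.9 gives 1499 − 58×8.9 = 982.8 → no gain ✓.
Moderate (own payoff 1499 − 162×8.9 = 57.2): to t=0 gives 364 → profitable ✗; to t=12.3 gives 1812 − 162×12.3 = -180.6 → no gain ✓.
Weak (own payoff 364): to t=8.9 gives 1499 − 197×8.9 = -254.3 → no gain ✓; to t=12.3 gives 1812 − 197×12.3 = -611.1 → no gain ✓.
5 of the 6 constraints hold; not an equilibrium.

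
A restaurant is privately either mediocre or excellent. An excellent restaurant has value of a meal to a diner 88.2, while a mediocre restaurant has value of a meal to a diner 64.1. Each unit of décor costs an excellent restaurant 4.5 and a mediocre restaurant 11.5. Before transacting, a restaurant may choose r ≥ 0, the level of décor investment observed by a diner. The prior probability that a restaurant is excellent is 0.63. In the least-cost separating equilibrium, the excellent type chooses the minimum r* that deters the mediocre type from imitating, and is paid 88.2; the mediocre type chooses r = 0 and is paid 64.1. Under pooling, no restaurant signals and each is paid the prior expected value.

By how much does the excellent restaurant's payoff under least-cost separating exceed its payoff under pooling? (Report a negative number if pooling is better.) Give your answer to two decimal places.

Least-cost separating signal: r* solves 64.1 = 88.2 − 11.5·r*, so r* = (88.2 − 64.1)/11.5 ≈ 2.0957.
Excellent type's separating payoff: 88.2 − 4.5 × r* = 88.2 − 4.5 × (88.2 − 64.1)/11.5 = 88.2 − 108.45/11.5 ≈ 78.7696.
Pooling payoff: 0.63 × 88.2 + 0.37 × 64.1 = 79.283.
Difference: 78.7696 − 79.283 = -0.5134, i.e. -0.51 to two decimal places.
The excellent type would prefer the pooling outcome.

-0.51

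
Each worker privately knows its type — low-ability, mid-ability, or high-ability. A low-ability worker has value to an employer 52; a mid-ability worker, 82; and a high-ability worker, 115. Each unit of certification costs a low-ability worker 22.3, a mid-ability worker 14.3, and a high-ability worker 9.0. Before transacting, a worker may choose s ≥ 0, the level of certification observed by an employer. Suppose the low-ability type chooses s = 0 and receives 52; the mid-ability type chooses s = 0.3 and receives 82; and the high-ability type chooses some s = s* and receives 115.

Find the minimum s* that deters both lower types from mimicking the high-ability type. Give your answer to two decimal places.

Mid-ability type (on-path payoff 82 − 14.3×0.3 = 77.71) won't mimic when 77.71 ≥ 115 − 14.3·s*, i.e. s* ≥ 2.61.
Low-ability type (on-path payoff 52) won't mimic when 52 ≥ 115 − 22.3·s*, i.e. s* ≥ 2.83.
Both must hold, so s* = max(2.83, 2.61) = 2.83. The low-ability type's constraint binds.

2.83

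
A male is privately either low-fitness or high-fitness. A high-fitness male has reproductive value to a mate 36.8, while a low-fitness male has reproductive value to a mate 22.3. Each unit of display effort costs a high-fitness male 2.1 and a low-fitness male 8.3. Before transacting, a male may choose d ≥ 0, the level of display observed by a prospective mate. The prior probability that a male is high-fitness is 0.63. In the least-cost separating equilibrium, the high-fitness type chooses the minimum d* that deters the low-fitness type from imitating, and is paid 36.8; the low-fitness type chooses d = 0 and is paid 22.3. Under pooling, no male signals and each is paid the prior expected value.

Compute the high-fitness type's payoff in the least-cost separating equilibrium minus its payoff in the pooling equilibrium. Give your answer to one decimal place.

1.7

Least-cost separating signal: d* solves 22.3 = 36.8 − 8.3·d*, so d* = (36.8 − 22.3)/8.3 ≈ 1.7470.
High-fitness type's separating payoff: 36.8 − 2.1 × d* = 36.8 − 2.1 × (36.8 − 22.3)/8.3 = 36.8 − 30.45/8.3 ≈ 33.131.
Pooling payoff: 0.63 × 36.8 + 0.37 × 22.3 = 31.435.
Difference: 33.131 − 31.435 = 1.696, i.e. 1.7 to one decimal place.
The high-fitness type prefers to separate.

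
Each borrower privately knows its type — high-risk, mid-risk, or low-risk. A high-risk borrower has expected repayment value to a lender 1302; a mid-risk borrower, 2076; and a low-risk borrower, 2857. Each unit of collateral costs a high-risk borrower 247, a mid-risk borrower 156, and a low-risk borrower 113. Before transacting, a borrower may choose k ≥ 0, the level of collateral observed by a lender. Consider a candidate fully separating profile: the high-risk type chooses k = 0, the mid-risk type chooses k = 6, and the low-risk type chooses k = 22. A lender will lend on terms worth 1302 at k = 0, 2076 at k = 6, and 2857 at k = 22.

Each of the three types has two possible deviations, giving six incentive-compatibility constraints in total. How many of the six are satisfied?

3

Mid-risk (own payoff 2076 − 156×6 = 1140): to k=0 gives 1302 → profitable ✗; to k=22 gives 2857 − 156×22 = -575 → no gain ✓.
Low-risk (own payoff 2857 − 113×22 = 371): to k=0 gives 1302 → profitable ✗; to k=6 gives 2076 − 113×6 = 1398 → profitable ✗.
High-risk (own payoff 1302): to k=6 gives 2076 − 247×6 = 594 → no gain ✓; to k=22 gives 2857 − 247×22 = -2577 → no gain ✓.
3 of the 6 constraints hold; not an equilibrium.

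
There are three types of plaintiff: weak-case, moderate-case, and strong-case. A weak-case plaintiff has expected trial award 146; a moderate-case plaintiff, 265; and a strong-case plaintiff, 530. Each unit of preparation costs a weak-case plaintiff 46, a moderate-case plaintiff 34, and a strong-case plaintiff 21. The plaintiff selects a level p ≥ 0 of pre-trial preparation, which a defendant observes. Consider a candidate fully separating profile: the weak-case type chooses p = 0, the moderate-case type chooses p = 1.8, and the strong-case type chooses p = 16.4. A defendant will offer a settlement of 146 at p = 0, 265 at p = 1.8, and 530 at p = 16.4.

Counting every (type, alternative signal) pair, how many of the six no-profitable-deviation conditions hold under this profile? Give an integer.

4

Strong-case (own payoff 530 − 21×16.4 = 185.6): to p=0 gives 146 → no gain ✓; to p=1.8 gives 265 − 21×1.8 = 227.2 → profitable ✗.
Moderate-case (own payoff 265 − 34×1.8 = 203.8): to p=0 gives 146 → no gain ✓; to p=16.4 gives 530 − 34×16.4 = -27.6 → no gain ✓.
Weak-case (own payoff 146): to p=1.8 gives 265 − 46×1.8 = 182.2 → profitable ✗; to p=16.4 gives 530 − 46×16.4 = -224.4 → no gain ✓.
4 of the 6 constraints hold; not an equilibrium.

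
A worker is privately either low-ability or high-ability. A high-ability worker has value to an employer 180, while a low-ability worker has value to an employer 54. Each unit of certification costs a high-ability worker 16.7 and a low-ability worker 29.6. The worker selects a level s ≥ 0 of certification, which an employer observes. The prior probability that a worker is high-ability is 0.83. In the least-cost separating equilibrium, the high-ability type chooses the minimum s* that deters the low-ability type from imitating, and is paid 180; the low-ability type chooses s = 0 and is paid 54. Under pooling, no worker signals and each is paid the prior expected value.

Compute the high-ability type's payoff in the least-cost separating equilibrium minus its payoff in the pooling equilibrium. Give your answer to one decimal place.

-49.7

Least-cost separating signal: s* solves 54 = 180 − 29.6·s*, so s* = (180 − 54)/29.6 ≈ 4.2568.
High-ability type's separating payoff: 180 − 16.7 × s* = 180 − 16.7 × (180 − 54)/29.6 = 180 − 2104.2/29.6 ≈ 108.912.
Pooling payoff: 0.83 × 180 + 0.17 × 54 = 158.58.
Difference: 108.912 − 158.58 = -49.668, i.e. -49.7 to one decimal place.
The high-ability type would prefer the pooling outcome.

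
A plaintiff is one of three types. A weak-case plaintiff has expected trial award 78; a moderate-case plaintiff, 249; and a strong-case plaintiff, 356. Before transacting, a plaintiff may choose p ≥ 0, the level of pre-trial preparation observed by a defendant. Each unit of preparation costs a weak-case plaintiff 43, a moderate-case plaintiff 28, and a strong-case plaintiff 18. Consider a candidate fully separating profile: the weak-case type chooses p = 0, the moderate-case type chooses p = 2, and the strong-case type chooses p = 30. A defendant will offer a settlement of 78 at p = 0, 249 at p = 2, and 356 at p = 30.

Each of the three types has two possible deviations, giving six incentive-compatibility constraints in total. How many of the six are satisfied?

Weak-case (own payoff 78): to p=2 gives 249 − 43×2 = 163 → profitable ✗; to p=30 gives 356 − 43×30 = -934 → no gain ✓.
Moderate-case (own payoff 249 − 28×2 = 193): to p=0 gives 78 → no gain ✓; to p=30 gives 356 − 28×30 = -484 → no gain ✓.
Strong-case (own payoff 356 − 18×30 = -184): to p=0 gives 78 → profitable ✗; to p=2 gives 249 − 18×2 = 213 → profitable ✗.
3 of the 6 constraints hold; not an equilibrium.

3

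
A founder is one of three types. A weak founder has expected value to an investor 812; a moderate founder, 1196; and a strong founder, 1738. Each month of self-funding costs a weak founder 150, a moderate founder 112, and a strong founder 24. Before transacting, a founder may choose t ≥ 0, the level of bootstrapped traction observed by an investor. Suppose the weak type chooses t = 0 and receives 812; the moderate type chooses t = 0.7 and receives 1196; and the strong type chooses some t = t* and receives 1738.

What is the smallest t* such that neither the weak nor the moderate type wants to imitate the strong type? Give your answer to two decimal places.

6.17

Weak type (on-path payoff 812) won't mimic when 812 ≥ 1738 − 150·t*, i.e. t* ≥ 6.17.
Moderate type (on-path payoff 1196 − 112×0.7 = 1117.6) won't mimic when 1117.6 ≥ 1738 − 112·t*, i.e. t* ≥ 5.54.
Both must hold, so t* = max(6.17, 5.54) = 6.17. The weak type's constraint binds.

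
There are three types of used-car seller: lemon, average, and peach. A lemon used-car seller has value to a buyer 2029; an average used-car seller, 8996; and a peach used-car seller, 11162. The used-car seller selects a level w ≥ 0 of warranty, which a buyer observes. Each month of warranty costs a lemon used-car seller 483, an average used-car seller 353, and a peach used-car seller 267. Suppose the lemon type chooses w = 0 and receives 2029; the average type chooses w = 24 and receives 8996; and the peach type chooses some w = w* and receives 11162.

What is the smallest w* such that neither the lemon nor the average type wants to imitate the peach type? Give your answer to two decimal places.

30.14

Average type (on-path payoff 8996 − 353×24 = 524) won't mimic when 524 ≥ 11162 − 353·w*, i.e. w* ≥ 30.14.
Lemon type (on-path payoff 2029) won't mimic when 2029 ≥ 11162 − 483·w*, i.e. w* ≥ 18.91.
Both must hold, so w* = max(18.91, 30.14) = 30.14. The average type's constraint binds.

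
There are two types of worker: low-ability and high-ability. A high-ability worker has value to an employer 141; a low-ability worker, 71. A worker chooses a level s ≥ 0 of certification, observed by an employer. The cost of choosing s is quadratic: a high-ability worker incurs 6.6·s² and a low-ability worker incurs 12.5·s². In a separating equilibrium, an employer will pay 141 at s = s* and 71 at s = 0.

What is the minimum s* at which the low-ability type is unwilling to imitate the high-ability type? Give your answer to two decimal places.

2.37

The low-ability type at s = 0 receives 71; imitating at s* yields 141 − 12.5·s*².
Indifference: 71 = 141 − 12.5·s*², so s*² = (141 − 71) / 12.5 = 5.6.
s* = √5.6 ≈ 2.37.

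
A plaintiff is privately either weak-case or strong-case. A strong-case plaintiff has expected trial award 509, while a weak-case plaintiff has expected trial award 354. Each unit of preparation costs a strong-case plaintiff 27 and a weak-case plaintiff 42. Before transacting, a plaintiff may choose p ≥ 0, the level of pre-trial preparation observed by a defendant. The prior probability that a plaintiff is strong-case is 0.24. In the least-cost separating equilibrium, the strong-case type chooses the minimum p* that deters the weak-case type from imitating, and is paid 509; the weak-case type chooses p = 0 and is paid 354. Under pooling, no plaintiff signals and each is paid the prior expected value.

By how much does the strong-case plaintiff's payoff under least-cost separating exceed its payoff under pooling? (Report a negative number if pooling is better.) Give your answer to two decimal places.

18.16

Least-cost separating signal: p* solves 354 = 509 − 42·p*, so p* = (509 − 354)/42 ≈ 3.6905.
Strong-case type's separating payoff: 509 − 27 × p* = 509 − 27 × (509 − 354)/42 = 509 − 4185/42 ≈ 409.3571.
Pooling payoff: 0.24 × 509 + 0.76 × 354 = 391.2.
Difference: 409.3571 − 391.2 = 18.1571, i.e. 18.16 to two decimal places.
The strong-case type prefers to separate.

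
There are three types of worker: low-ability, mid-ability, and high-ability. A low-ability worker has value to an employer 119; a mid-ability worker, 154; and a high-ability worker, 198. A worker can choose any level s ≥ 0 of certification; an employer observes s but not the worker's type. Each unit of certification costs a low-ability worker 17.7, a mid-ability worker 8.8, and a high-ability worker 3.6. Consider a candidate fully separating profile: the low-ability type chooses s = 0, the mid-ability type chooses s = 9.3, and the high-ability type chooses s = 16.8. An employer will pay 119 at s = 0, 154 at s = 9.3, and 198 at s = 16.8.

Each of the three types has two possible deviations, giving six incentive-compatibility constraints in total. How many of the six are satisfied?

5

Mid-ability (own payoff 154 − 8.8×9.3 = 72.16): to s=0 gives 119 → profitable ✗; to s=16.8 gives 198 − 8.8×16.8 = 50.16 → no gain ✓.
High-ability (own payoff 198 − 3.6×16.8 = 137.52): to s=0 gives 119 → no gain ✓; to s=9.3 gives 154 − 3.6×9.3 = 120.52 → no gain ✓.
Low-ability (own payoff 119): to s=9.3 gives 154 − 17.7×9.3 = -10.61 → no gain ✓; to s=16.8 gives 198 − 17.7×16.8 = -99.36 → no gain ✓.
5 of the 6 constraints hold; not an equilibrium.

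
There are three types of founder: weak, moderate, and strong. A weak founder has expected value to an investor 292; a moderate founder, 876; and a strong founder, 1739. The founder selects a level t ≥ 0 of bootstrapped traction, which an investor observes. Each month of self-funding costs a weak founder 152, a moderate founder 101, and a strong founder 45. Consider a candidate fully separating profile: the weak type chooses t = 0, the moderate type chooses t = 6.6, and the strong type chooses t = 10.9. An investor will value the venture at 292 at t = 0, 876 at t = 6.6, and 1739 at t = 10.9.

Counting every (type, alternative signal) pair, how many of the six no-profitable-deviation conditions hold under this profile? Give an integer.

Weak (own payoff 292): to t=6.6 gives 876 − 152×6.6 = -127.2 → no gain ✓; to t=10.9 gives 1739 − 152×10.9 = 82.2 → no gain ✓.
Strong (own payoff 1739 − 45×10.9 = 1248.5): to t=0 gives 292 → no gain ✓; to t=6.6 gives 876 − 45×6.6 = 579 → no gain ✓.
Moderate (own payoff 876 − 101×6.6 = 209.4): to t=0 gives 292 → profitable ✗; to t=10.9 gives 1739 − 101×10.9 = 638.1 → profitable ✗.
4 of the 6 constraints hold; not an equilibrium.

4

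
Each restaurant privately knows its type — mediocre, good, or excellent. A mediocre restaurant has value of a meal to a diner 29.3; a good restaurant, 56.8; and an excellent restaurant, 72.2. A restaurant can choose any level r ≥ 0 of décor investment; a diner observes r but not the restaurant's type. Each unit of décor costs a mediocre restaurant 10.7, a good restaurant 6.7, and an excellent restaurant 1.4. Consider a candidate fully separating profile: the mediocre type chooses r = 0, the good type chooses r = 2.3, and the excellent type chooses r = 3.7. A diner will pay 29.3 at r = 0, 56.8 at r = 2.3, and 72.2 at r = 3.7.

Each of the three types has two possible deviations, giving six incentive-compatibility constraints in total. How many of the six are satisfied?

3

Mediocre (own payoff 29.3): to r=2.3 gives 56.8 − 10.7×2.3 = 32.19 → profitable ✗; to r=3.7 gives 72.2 − 10.7×3.7 = 32.61 → profitable ✗.
Good (own payoff 56.8 − 6.7×2.3 = 41.39): to r=0 gives 29.3 → no gain ✓; to r=3.7 gives 72.2 − 6.7×3.7 = 47.41 → profitable ✗.
Excellent (own payoff 72.2 − 1.4×3.7 = 67.02): to r=0 gives 29.3 → no gain ✓; to r=2.3 gives 56.8 − 1.4×2.3 = 53.58 → no gain ✓.
3 of the 6 constraints hold; not an equilibrium.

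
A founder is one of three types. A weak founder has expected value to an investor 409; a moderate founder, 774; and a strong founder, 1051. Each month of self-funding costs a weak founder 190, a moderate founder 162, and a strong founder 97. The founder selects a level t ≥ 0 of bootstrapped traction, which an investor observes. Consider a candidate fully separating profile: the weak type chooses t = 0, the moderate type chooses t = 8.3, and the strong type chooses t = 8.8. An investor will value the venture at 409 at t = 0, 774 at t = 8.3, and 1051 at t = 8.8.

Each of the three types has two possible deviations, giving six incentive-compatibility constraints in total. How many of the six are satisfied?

Strong (own payoff 1051 − 97×8.8 = 197.4): to t=0 gives 409 → profitable ✗; to t=8.3 gives 774 − 97×8.3 = -31.1 → no gain ✓.
Weak (own payoff 409): to t=8.3 gives 774 − 190×8.3 = -803 → no gain ✓; to t=8.8 gives 1051 − 190×8.8 = -621 → no gain ✓.
Moderate (own payoff 774 − 162×8.3 = -570.6): to t=0 gives 409 → profitable ✗; to t=8.8 gives 1051 − 162×8.8 = -374.6 → profitable ✗.
3 of the 6 constraints hold; not an equilibrium.

3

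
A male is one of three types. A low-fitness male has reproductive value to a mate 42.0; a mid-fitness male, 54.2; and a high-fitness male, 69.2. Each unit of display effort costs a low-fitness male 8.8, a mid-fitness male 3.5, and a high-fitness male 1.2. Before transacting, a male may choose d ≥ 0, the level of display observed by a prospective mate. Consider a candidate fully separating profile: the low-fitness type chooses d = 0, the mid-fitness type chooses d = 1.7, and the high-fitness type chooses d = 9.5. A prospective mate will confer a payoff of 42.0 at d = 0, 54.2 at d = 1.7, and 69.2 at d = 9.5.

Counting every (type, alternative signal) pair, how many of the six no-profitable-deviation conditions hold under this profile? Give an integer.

6

High-fitness (own payoff 69.2 − 1.2×9.5 = 57.8): to d=0 gives 42.0 → no gain ✓; to d=1.7 gives 54.2 − 1.2×1.7 = 52.16 → no gain ✓.
Low-fitness (own payoff 42.0): to d=1.7 gives 54.2 − 8.8×1.7 = 39.24 → no gain ✓; to d=9.5 gives 69.2 − 8.8×9.5 = -14.4 → no gain ✓.
Mid-fitness (own payoff 54.2 − 3.5×1.7 = 48.25): to d=0 gives 42.0 → no gain ✓; to d=9.5 gives 69.2 − 3.5×9.5 = 35.95 → no gain ✓.
6 of the 6 constraints hold; this profile is a separating equilibrium.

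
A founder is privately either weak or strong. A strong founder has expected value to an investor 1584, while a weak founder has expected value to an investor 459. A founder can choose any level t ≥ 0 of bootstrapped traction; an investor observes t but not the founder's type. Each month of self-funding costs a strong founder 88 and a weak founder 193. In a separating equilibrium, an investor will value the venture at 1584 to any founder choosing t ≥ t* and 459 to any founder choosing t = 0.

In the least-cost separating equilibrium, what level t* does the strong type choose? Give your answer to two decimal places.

A weak founder choosing t = 0 receives 459.
Imitating at t* instead would pay 1584 at cost 193·t*, netting 1584 − 193·t*.
Indifference: 459 = 1584 − 193·t*, so t* = (1584 − 459) / 193 ≈ 5.83.
At t* the weak type's incentive constraint just binds; the strong type strictly prefers t* since its per-unit cost is lower.

5.83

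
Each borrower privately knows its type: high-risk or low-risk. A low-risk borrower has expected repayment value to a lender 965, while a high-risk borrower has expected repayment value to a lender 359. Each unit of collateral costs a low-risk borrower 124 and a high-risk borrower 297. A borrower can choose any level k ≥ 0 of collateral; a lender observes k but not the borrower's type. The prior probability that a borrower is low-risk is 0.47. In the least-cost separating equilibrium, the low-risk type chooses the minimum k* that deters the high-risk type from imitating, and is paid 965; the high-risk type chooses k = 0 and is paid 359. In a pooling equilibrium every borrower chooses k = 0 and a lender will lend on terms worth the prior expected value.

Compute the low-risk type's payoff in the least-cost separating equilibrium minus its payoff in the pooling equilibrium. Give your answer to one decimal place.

68.2

Least-cost separating signal: k* solves 359 = 965 − 297·k*, so k* = (965 − 359)/297 ≈ 2.0404.
Low-risk type's separating payoff: 965 − 124 × k* = 965 − 124 × (965 − 359)/297 = 965 − 75144/297 ≈ 711.990.
Pooling payoff: 0.47 × 965 + 0.53 × 359 = 643.82.
Difference: 711.990 − 643.82 = 68.17, i.e. 68.2 to one decimal place.
The low-risk type prefers to separate.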